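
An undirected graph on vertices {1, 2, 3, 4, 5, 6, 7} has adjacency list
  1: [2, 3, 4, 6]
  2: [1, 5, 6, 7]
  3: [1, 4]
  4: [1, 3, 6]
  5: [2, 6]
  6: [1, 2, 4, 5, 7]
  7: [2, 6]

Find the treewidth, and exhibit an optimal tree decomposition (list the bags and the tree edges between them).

The largest bag has 3 vertices, giving width 2; this decomposition certifies tw(G) ≤ 2. On the other hand G contains the 3-clique {1, 3, 4}. A clique must lie in a single bag of any decomposition, so no decomposition can have width below 2. Hence tw(G) = 2 exactly.

Treewidth 2.
Bags: B1 = {1, 3, 4}  B2 = {1, 4, 6}  B3 = {1, 2, 6}  B4 = {2, 5, 6}  B5 = {2, 6, 7}
Tree: B1–B2, B2–B3, B3–B4, B4–B5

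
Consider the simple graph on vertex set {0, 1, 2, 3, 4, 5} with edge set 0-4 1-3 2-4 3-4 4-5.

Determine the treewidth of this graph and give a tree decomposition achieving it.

Treewidth 1.
One such decomposition:
Bags: B1 = {3, 4}  B2 = {1, 3}  B3 = {0, 4}  B4 = {2, 4}  B5 = {4, 5}
Tree: B1–B2, B1–B3, B1–B4, B4–B5

Every bag has size at most 2, so the width is 2 − 1 = 1 and tw(G) ≤ 1. G has an edge, so its treewidth is at least 1. The upper and lower bounds meet at 1, so that is the treewidth.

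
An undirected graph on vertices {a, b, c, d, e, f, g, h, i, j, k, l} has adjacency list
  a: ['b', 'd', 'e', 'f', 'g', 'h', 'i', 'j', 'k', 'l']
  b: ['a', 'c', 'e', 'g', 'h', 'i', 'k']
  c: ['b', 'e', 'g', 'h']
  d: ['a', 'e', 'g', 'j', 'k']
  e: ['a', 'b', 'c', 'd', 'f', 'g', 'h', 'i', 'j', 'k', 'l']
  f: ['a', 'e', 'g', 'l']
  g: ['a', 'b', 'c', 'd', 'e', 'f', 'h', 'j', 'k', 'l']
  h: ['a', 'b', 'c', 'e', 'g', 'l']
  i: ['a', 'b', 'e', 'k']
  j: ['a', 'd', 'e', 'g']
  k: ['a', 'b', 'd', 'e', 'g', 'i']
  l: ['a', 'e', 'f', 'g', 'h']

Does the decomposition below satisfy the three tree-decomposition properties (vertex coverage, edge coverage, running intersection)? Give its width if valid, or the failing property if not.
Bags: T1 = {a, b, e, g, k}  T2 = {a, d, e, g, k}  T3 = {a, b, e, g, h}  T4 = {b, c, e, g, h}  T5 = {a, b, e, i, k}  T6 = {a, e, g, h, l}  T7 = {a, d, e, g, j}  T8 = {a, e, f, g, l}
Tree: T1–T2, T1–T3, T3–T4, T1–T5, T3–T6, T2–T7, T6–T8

Yes; width 4.

Vertex coverage: the bags together contain {a, b, c, d, e, f, g, h, i, j, k, l}, the full vertex set. Edge coverage: each edge of G has both endpoints in at least one bag. Running intersection: for every vertex, the bags containing it form a connected subtree. All three properties hold, so this is a valid tree decomposition of width max|bag| − 1 = 4, and hence tw(G) ≤ 4.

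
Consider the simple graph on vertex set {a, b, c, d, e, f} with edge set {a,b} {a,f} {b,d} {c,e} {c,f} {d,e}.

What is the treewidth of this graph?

2

A width-2 tree decomposition is:
Bags: B1 = {a, c, f}  B2 = {a, b, c}  B3 = {b, c, d}  B4 = {c, d, e}
Tree: B1–B2, B2–B3, B3–B4
Every bag has size at most 3, so the width is 3 − 1 = 2 and tw(G) ≤ 2. Since c–f–a–b–d–e–c is a cycle in G, G is not acyclic. Forests are exactly the graphs of treewidth ≤ 1, so tw(G) ≥ 2. The upper and lower bounds meet at 2, so that is the treewidth.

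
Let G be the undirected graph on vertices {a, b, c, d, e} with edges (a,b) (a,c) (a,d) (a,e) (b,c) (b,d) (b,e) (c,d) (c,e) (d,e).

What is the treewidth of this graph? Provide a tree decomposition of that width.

Treewidth 4.
One optimal decomposition is:
Bags: B1 = {a, b, c, d, e}
Tree: (single bag)

A single bag containing all 5 vertices is trivially a valid decomposition of width 4. Conversely, {a, b, c, d, e} is a clique of size 5, and the vertices of any clique must share a bag in every tree decomposition; so some bag has ≥ 5 vertices and tw(G) ≥ 4. The upper and lower bounds meet at 4, so that is the treewidth.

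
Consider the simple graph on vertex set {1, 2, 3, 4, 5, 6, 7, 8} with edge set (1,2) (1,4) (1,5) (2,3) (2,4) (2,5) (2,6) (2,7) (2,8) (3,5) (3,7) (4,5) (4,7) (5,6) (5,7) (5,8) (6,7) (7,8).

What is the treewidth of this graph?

A width-3 tree decomposition is:
Bags: B1 = {2, 5, 7, 8}  B2 = {2, 4, 5, 7}  B3 = {2, 3, 5, 7}  B4 = {1, 2, 4, 5}  B5 = {2, 5, 6, 7}
Tree: B1–B2, B2–B3, B2–B4, B2–B5
The largest bag has 4 vertices, giving width 3; this decomposition certifies tw(G) ≤ 3. Conversely, {1, 2, 4, 5} is a clique of size 4, and the vertices of any clique must share a bag in every tree decomposition; so some bag has ≥ 4 vertices and tw(G) ≥ 3. Hence tw(G) = 3 exactly.

3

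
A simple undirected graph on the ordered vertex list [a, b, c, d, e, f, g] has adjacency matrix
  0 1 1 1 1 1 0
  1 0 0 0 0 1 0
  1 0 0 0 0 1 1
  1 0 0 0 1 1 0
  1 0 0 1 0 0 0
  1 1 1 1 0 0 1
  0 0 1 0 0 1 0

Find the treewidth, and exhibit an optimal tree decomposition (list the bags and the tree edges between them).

Treewidth 2.
Bags: B1 = {a, b, f}  B2 = {a, c, f}  B3 = {a, d, f}  B4 = {c, f, g}  B5 = {a, d, e}
Tree: B1–B2, B2–B3, B2–B4, B3–B5

Each bag holds 3 vertices, so the decomposition has width 2, which upper-bounds the treewidth. For the lower bound, the 3 vertices {a, d, e} are pairwise adjacent, and any tree decomposition puts a clique entirely inside one bag — forcing width ≥ 2. The upper and lower bounds meet at 2, so that is the treewidth.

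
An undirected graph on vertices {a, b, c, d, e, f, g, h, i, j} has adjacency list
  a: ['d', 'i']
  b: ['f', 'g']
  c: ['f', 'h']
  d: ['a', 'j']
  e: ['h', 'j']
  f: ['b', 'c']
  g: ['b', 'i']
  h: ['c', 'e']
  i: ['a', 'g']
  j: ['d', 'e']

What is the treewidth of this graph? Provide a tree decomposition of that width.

Treewidth 2.
One optimal decomposition is:
Bags: B1 = {e, h, j}  B2 = {c, h, j}  B3 = {c, f, j}  B4 = {b, f, j}  B5 = {b, g, j}  B6 = {g, i, j}  B7 = {a, i, j}  B8 = {a, d, j}
Tree: B1–B2, B2–B3, B3–B4, B4–B5, B5–B6, B6–B7, B7–B8

Every bag has size at most 3, so the width is 3 − 1 = 2 and tw(G) ≤ 2. The edges j–e–h–c–f–b–g–i–a–d–j form a cycle, so G is not a tree and its treewidth is at least 2. Hence tw(G) = 2 exactly.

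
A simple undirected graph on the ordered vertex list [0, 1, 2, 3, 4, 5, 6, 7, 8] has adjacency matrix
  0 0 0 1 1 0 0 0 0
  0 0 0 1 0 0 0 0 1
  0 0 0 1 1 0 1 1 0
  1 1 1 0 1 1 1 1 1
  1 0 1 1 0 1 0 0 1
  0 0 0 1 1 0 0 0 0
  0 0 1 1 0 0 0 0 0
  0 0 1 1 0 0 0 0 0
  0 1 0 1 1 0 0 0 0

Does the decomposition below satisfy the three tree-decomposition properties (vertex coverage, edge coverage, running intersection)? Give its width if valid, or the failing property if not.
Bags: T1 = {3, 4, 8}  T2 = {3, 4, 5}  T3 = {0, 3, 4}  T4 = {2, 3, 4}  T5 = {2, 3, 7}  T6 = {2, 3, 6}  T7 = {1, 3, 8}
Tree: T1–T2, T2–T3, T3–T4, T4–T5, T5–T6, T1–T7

Yes; width 2.

Vertex coverage: the bags together contain {0, 1, 2, 3, 4, 5, 6, 7, 8}, the full vertex set. Edge coverage: each edge of G has both endpoints in at least one bag. Running intersection: for every vertex, the bags containing it form a connected subtree. All three properties hold, so this is a valid tree decomposition of width max|bag| − 1 = 2, and hence tw(G) ≤ 2.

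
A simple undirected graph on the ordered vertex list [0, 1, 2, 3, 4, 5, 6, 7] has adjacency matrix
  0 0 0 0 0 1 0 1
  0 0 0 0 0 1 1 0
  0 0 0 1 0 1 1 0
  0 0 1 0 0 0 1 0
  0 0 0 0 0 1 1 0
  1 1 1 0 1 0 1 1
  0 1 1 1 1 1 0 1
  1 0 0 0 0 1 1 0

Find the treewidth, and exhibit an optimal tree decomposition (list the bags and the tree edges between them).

Every bag has size at most 3, so the width is 3 − 1 = 2 and tw(G) ≤ 2. For the lower bound, the 3 vertices {2, 3, 6} are pairwise adjacent, and any tree decomposition puts a clique entirely inside one bag — forcing width ≥ 2. The upper and lower bounds meet at 2, so that is the treewidth.

Treewidth 2.
One such decomposition:
Bags: B1 = {4, 5, 6}  B2 = {5, 6, 7}  B3 = {1, 5, 6}  B4 = {2, 5, 6}  B5 = {0, 5, 7}  B6 = {2, 3, 6}
Tree: B1–B2, B1–B3, B1–B4, B2–B5, B4–B6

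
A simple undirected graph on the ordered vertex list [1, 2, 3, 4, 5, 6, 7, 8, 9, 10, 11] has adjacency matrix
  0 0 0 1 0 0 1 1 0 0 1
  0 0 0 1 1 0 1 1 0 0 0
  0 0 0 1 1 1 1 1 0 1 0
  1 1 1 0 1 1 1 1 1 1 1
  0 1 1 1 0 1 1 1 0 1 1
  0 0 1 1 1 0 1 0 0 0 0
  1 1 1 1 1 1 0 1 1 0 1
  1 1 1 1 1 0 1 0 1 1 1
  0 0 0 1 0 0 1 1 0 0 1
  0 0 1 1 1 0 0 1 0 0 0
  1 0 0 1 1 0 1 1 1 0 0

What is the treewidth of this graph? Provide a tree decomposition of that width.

The largest bag has 5 vertices, giving width 4; this decomposition certifies tw(G) ≤ 4. On the other hand G contains the 5-clique {3, 4, 5, 8, 10}. A clique must lie in a single bag of any decomposition, so no decomposition can have width below 4. Combining the bounds, tw(G) = 4.

Treewidth 4.
Bags: B1 = {3, 4, 5, 7, 8}  B2 = {4, 5, 7, 8, 11}  B3 = {3, 4, 5, 6, 7}  B4 = {4, 7, 8, 9, 11}  B5 = {1, 4, 7, 8, 11}  B6 = {2, 4, 5, 7, 8}  B7 = {3, 4, 5, 8, 10}
Tree: B1–B2, B1–B3, B2–B4, B2–B5, B1–B6, B1–B7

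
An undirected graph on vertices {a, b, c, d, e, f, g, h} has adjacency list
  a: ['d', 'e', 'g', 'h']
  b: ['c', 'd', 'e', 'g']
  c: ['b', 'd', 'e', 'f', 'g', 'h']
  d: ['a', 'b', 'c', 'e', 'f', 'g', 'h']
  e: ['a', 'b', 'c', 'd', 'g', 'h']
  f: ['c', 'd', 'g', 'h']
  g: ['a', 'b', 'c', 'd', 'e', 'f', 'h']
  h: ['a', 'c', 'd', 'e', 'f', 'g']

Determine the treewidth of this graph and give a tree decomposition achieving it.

Every bag has size at most 5, so the width is 5 − 1 = 4 and tw(G) ≤ 4. On the other hand G contains the 5-clique {c, d, e, g, h}. A clique must lie in a single bag of any decomposition, so no decomposition can have width below 4. Combining the bounds, tw(G) = 4.

Treewidth 4.
One such decomposition:
Bags: B1 = {c, d, e, g, h}  B2 = {b, c, d, e, g}  B3 = {c, d, f, g, h}  B4 = {a, d, e, g, h}
Tree: B1–B2, B1–B3, B1–B4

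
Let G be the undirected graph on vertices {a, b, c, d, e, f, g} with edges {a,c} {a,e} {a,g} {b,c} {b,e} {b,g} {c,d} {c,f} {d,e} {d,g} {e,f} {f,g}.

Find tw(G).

A width-3 tree decomposition is:
Bags: B1 = {a, c, e, g}  B2 = {c, e, f, g}  B3 = {b, c, e, g}  B4 = {c, d, e, g}
Tree: B1–B2, B2–B3, B3–B4
Each bag holds 4 vertices, so the decomposition has width 3, which upper-bounds the treewidth. For the lower bound: the 4 vertex sets {a,c}, {f,g}, {e}, {b} are disjoint, each induces a connected subgraph, and every pair is joined by at least one edge of G. Contracting each set to a single vertex therefore yields K_{4} as a minor, and since treewidth is minor-monotone, tw(G) ≥ tw(K_{4}) = 3. Therefore the treewidth is 3.

3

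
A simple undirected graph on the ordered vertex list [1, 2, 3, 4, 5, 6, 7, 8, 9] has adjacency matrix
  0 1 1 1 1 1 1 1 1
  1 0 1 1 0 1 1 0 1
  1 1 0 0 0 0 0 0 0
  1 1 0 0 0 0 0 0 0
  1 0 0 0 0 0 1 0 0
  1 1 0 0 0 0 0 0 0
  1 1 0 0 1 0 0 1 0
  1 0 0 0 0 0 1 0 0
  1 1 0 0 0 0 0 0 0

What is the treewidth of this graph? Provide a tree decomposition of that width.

Treewidth 2.
Bags: B1 = {1, 2, 3}  B2 = {1, 2, 7}  B3 = {1, 5, 7}  B4 = {1, 2, 6}  B5 = {1, 2, 4}  B6 = {1, 7, 8}  B7 = {1, 2, 9}
Tree: B1–B2, B2–B3, B1–B4, B1–B5, B2–B6, B4–B7

Every bag has size at most 3, so the width is 3 − 1 = 2 and tw(G) ≤ 2. Conversely, {1, 7, 8} is a clique of size 3, and the vertices of any clique must share a bag in every tree decomposition; so some bag has ≥ 3 vertices and tw(G) ≥ 2. Therefore the treewidth is 2.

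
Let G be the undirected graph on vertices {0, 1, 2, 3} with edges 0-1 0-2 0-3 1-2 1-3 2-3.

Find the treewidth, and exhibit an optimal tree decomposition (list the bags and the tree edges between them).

A single bag containing all 4 vertices is trivially a valid decomposition of width 3. For the lower bound, the 4 vertices {0, 1, 2, 3} are pairwise adjacent, and any tree decomposition puts a clique entirely inside one bag — forcing width ≥ 3. Combining the bounds, tw(G) = 3.

Treewidth 3.
One such decomposition:
Bags: B1 = {0, 1, 2, 3}
Tree: (single bag)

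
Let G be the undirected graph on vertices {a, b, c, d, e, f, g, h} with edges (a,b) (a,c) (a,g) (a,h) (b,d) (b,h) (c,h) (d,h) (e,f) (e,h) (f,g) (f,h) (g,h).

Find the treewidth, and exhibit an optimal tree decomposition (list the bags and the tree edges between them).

The largest bag has 3 vertices, giving width 2; this decomposition certifies tw(G) ≤ 2. On the other hand G contains the 3-clique {b, d, h}. A clique must lie in a single bag of any decomposition, so no decomposition can have width below 2. Combining the bounds, tw(G) = 2.

Treewidth 2.
One such decomposition:
Bags: B1 = {a, b, h}  B2 = {b, d, h}  B3 = {a, g, h}  B4 = {a, c, h}  B5 = {f, g, h}  B6 = {e, f, h}
Tree: B1–B2, B1–B3, B1–B4, B3–B5, B5–B6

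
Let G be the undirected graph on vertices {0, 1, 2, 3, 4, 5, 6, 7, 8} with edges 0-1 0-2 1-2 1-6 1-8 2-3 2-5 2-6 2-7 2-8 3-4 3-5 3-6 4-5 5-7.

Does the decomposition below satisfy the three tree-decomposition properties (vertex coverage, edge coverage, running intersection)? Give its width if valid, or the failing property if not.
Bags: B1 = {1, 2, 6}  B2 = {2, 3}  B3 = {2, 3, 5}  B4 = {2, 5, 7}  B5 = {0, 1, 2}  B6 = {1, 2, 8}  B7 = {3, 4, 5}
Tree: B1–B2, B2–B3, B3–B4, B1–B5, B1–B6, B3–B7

A tree decomposition must satisfy three properties: every vertex lies in some bag; for every edge, both endpoints lie together in some bag; and for every vertex, the bags containing it form a connected subtree. Here edge (6,3) lies in no bag, so the decomposition is invalid.

No — edge (6,3) lies in no bag.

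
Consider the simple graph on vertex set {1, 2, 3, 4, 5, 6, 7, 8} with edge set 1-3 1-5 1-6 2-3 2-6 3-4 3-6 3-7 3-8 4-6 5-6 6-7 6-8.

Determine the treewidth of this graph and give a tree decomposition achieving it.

Each bag holds 3 vertices, so the decomposition has width 2, which upper-bounds the treewidth. Conversely, {1, 3, 6} is a clique of size 3, and the vertices of any clique must share a bag in every tree decomposition; so some bag has ≥ 3 vertices and tw(G) ≥ 2. The upper and lower bounds meet at 2, so that is the treewidth.

Treewidth 2.
One such decomposition:
Bags: B1 = {1, 3, 6}  B2 = {3, 6, 8}  B3 = {3, 6, 7}  B4 = {2, 3, 6}  B5 = {1, 5, 6}  B6 = {3, 4, 6}
Tree: B1–B2, B1–B3, B3–B4, B1–B5, B1–B6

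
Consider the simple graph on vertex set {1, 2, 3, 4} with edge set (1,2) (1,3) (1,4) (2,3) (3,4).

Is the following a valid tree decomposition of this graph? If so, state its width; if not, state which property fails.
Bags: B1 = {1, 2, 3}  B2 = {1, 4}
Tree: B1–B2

No — edge (3,4) lies in no bag.

A tree decomposition must satisfy three properties: every vertex lies in some bag; for every edge, both endpoints lie together in some bag; and for every vertex, the bags containing it form a connected subtree. Here edge (3,4) lies in no bag, so the decomposition is invalid.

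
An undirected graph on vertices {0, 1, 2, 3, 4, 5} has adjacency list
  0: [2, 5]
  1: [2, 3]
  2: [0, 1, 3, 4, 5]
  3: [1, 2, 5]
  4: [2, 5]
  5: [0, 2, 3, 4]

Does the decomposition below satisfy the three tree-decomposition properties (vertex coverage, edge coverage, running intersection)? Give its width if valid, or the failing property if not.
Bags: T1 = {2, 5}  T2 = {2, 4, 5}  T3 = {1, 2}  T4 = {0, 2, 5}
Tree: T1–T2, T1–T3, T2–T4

A tree decomposition must satisfy three properties: every vertex lies in some bag; for every edge, both endpoints lie together in some bag; and for every vertex, the bags containing it form a connected subtree. Here vertex 3 appears in no bag, so the decomposition is invalid.

No — vertex 3 appears in no bag.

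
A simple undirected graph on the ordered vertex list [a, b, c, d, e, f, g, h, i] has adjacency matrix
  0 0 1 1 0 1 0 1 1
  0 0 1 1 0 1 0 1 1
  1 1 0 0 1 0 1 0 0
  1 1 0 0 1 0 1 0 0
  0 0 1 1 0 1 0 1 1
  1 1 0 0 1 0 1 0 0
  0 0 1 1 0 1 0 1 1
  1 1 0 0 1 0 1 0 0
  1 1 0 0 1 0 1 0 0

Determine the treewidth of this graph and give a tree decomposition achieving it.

Treewidth 4.
One optimal decomposition is:
Bags: B1 = {a, b, e, g, i}  B2 = {a, b, e, g, h}  B3 = {a, b, c, e, g}  B4 = {a, b, e, f, g}  B5 = {a, b, d, e, g}
Tree: B1–B2, B2–B3, B3–B4, B4–B5

Each bag holds 5 vertices, so the decomposition has width 4, which upper-bounds the treewidth. For the lower bound: the 5 vertex sets {b,i}, {g,h}, {c,e}, {a}, {f} are disjoint, each induces a connected subgraph, and every pair is joined by at least one edge of G. Contracting each set to a single vertex therefore yields K_{5} as a minor, and since treewidth is minor-monotone, tw(G) ≥ tw(K_{5}) = 4. Therefore the treewidth is 4.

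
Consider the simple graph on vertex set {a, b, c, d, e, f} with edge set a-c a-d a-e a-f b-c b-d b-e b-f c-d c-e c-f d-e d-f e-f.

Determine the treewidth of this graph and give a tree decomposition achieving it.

Each bag holds 5 vertices, so the decomposition has width 4, which upper-bounds the treewidth. Conversely, {a, c, d, e, f} is a clique of size 5, and the vertices of any clique must share a bag in every tree decomposition; so some bag has ≥ 5 vertices and tw(G) ≥ 4. Therefore the treewidth is 4.

Treewidth 4.
One such decomposition:
Bags: B1 = {b, c, d, e, f}  B2 = {a, c, d, e, f}
Tree: B1–B2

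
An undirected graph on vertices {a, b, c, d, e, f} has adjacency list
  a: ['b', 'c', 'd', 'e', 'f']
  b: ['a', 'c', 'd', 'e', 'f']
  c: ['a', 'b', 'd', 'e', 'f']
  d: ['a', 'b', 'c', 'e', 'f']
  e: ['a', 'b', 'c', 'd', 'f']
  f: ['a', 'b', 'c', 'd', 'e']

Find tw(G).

A width-5 tree decomposition is:
Bags: B1 = {a, b, c, d, e, f}
Tree: (single bag)
A single bag containing all 6 vertices is trivially a valid decomposition of width 5. Conversely, {a, b, c, d, e, f} is a clique of size 6, and the vertices of any clique must share a bag in every tree decomposition; so some bag has ≥ 6 vertices and tw(G) ≥ 5. Therefore the treewidth is 5.

5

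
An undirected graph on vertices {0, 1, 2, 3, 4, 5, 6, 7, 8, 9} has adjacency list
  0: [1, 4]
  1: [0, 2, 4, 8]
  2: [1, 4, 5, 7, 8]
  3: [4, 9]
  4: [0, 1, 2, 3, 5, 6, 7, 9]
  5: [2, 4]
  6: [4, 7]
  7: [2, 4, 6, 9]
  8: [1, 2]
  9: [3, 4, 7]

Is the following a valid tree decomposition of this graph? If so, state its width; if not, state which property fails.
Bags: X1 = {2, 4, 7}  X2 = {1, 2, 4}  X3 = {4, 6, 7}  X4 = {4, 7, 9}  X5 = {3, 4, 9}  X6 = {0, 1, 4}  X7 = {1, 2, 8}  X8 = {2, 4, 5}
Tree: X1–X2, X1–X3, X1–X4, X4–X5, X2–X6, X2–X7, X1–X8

Checking the three conditions: (i) the bags cover all of {0, 1, 2, 3, 4, 5, 6, 7, 8, 9}; (ii) for each edge, some bag contains both endpoints; (iii) the bags containing any fixed vertex form a subtree. All hold, so the decomposition is valid with width 3 − 1 = 2.

Yes; width 2.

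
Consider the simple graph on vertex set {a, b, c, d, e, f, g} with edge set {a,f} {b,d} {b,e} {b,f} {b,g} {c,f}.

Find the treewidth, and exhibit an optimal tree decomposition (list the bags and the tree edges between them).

Every bag has size at most 2, so the width is 2 − 1 = 1 and tw(G) ≤ 1. Any graph with an edge has treewidth ≥ 1, and G has the edge g–b. Therefore the treewidth is 1.

Treewidth 1.
One optimal decomposition is:
Bags: B1 = {b, g}  B2 = {b, f}  B3 = {a, f}  B4 = {c, f}  B5 = {b, d}  B6 = {b, e}
Tree: B1–B2, B2–B3, B2–B4, B2–B5, B1–B6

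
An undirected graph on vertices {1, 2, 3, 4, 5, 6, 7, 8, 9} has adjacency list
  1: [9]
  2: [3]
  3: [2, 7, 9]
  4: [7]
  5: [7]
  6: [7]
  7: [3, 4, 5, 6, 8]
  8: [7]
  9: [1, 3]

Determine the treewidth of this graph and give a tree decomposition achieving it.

Treewidth 1.
One optimal decomposition is:
Bags: B1 = {2, 3}  B2 = {3, 7}  B3 = {4, 7}  B4 = {5, 7}  B5 = {3, 9}  B6 = {7, 8}  B7 = {1, 9}  B8 = {6, 7}
Tree: B1–B2, B2–B3, B2–B4, B1–B5, B2–B6, B5–B7, B4–B8

Each bag holds 2 vertices, so the decomposition has width 1, which upper-bounds the treewidth. G has an edge, so its treewidth is at least 1. Combining the bounds, tw(G) = 1.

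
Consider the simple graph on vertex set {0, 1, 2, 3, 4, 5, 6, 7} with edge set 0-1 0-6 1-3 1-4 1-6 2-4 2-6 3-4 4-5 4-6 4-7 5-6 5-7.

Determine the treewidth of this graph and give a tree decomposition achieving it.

Every bag has size at most 3, so the width is 3 − 1 = 2 and tw(G) ≤ 2. Conversely, {0, 1, 6} is a clique of size 3, and the vertices of any clique must share a bag in every tree decomposition; so some bag has ≥ 3 vertices and tw(G) ≥ 2. Hence tw(G) = 2 exactly.

Treewidth 2.
One optimal decomposition is:
Bags: B1 = {4, 5, 6}  B2 = {1, 4, 6}  B3 = {1, 3, 4}  B4 = {2, 4, 6}  B5 = {4, 5, 7}  B6 = {0, 1, 6}
Tree: B1–B2, B2–B3, B2–B4, B1–B5, B2–B6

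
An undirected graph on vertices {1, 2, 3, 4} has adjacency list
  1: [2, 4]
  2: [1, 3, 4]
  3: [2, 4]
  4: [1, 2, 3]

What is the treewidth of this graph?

A width-2 tree decomposition is:
Bags: B1 = {2, 3, 4}  B2 = {1, 2, 4}
Tree: B1–B2
Each bag holds 3 vertices, so the decomposition has width 2, which upper-bounds the treewidth. Conversely, {1, 2, 4} is a clique of size 3, and the vertices of any clique must share a bag in every tree decomposition; so some bag has ≥ 3 vertices and tw(G) ≥ 2. Hence tw(G) = 2 exactly.

2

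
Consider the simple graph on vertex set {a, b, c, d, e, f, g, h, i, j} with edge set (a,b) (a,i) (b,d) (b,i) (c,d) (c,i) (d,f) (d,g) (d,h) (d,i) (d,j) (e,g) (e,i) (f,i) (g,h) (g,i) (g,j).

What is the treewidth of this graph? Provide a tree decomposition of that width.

Treewidth 2.
One optimal decomposition is:
Bags: B1 = {b, d, i}  B2 = {d, g, i}  B3 = {d, f, i}  B4 = {a, b, i}  B5 = {c, d, i}  B6 = {d, g, j}  B7 = {d, g, h}  B8 = {e, g, i}
Tree: B1–B2, B2–B3, B1–B4, B3–B5, B2–B6, B6–B7, B2–B8

Every bag has size at most 3, so the width is 3 − 1 = 2 and tw(G) ≤ 2. On the other hand G contains the 3-clique {d, g, j}. A clique must lie in a single bag of any decomposition, so no decomposition can have width below 2. Hence tw(G) = 2 exactly.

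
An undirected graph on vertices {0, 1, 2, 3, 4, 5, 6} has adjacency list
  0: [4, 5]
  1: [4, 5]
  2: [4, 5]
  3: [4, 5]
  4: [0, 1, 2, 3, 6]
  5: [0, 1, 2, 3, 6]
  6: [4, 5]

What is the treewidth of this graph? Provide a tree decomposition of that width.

Treewidth 2.
One optimal decomposition is:
Bags: B1 = {2, 4, 5}  B2 = {1, 4, 5}  B3 = {3, 4, 5}  B4 = {0, 4, 5}  B5 = {4, 5, 6}
Tree: B1–B2, B2–B3, B3–B4, B4–B5

The largest bag has 3 vertices, giving width 2; this decomposition certifies tw(G) ≤ 2. Since 5–2–4–1–5 is a cycle in G, G is not acyclic. Forests are exactly the graphs of treewidth ≤ 1, so tw(G) ≥ 2. The upper and lower bounds meet at 2, so that is the treewidth.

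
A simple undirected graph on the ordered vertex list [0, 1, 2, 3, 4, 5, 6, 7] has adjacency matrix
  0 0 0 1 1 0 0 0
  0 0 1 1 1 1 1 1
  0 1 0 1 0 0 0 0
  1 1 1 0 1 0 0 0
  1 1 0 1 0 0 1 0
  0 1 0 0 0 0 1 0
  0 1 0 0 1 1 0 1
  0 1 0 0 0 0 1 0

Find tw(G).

A width-2 tree decomposition is:
Bags: B1 = {1, 5, 6}  B2 = {1, 4, 6}  B3 = {1, 3, 4}  B4 = {0, 3, 4}  B5 = {1, 2, 3}  B6 = {1, 6, 7}
Tree: B1–B2, B2–B3, B3–B4, B3–B5, B1–B6
The largest bag has 3 vertices, giving width 2; this decomposition certifies tw(G) ≤ 2. On the other hand G contains the 3-clique {0, 3, 4}. A clique must lie in a single bag of any decomposition, so no decomposition can have width below 2. Combining the bounds, tw(G) = 2.

2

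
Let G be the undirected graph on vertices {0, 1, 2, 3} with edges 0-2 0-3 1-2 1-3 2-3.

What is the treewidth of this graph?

2

A width-2 tree decomposition is:
Bags: B1 = {1, 2, 3}  B2 = {0, 2, 3}
Tree: B1–B2
The largest bag has 3 vertices, giving width 2; this decomposition certifies tw(G) ≤ 2. For the lower bound, the 3 vertices {0, 2, 3} are pairwise adjacent, and any tree decomposition puts a clique entirely inside one bag — forcing width ≥ 2. Hence tw(G) = 2 exactly.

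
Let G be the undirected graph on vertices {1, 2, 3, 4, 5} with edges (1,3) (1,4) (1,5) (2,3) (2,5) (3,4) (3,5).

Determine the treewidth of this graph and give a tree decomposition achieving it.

Treewidth 2.
One optimal decomposition is:
Bags: B1 = {1, 3, 4}  B2 = {1, 3, 5}  B3 = {2, 3, 5}
Tree: B1–B2, B2–B3

The largest bag has 3 vertices, giving width 2; this decomposition certifies tw(G) ≤ 2. On the other hand G contains the 3-clique {1, 3, 4}. A clique must lie in a single bag of any decomposition, so no decomposition can have width below 2. Therefore the treewidth is 2.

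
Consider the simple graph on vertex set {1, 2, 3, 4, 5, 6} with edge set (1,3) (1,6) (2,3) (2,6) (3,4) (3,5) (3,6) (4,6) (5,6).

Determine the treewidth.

2

A width-2 tree decomposition is:
Bags: B1 = {3, 4, 6}  B2 = {1, 3, 6}  B3 = {3, 5, 6}  B4 = {2, 3, 6}
Tree: B1–B2, B2–B3, B1–B4
The largest bag has 3 vertices, giving width 2; this decomposition certifies tw(G) ≤ 2. Conversely, {1, 3, 6} is a clique of size 3, and the vertices of any clique must share a bag in every tree decomposition; so some bag has ≥ 3 vertices and tw(G) ≥ 2. Therefore the treewidth is 2.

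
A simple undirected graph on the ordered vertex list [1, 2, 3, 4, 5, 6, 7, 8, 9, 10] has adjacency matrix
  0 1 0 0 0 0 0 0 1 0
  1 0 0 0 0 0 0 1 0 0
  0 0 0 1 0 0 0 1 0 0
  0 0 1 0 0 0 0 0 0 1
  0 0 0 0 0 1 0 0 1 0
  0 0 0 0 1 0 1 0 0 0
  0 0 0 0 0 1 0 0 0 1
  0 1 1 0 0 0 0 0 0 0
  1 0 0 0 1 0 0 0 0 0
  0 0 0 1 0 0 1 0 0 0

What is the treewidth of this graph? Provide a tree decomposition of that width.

Every bag has size at most 3, so the width is 3 − 1 = 2 and tw(G) ≤ 2. For the lower bound, G contains the cycle 10–7–6–5–9–1–2–8–3–4–10, so G is not a forest; only forests have treewidth ≤ 1, hence tw(G) ≥ 2. Hence tw(G) = 2 exactly.

Treewidth 2.
One optimal decomposition is:
Bags: B1 = {6, 7, 10}  B2 = {5, 6, 10}  B3 = {5, 9, 10}  B4 = {1, 9, 10}  B5 = {1, 2, 10}  B6 = {2, 8, 10}  B7 = {3, 8, 10}  B8 = {3, 4, 10}
Tree: B1–B2, B2–B3, B3–B4, B4–B5, B5–B6, B6–B7, B7–B8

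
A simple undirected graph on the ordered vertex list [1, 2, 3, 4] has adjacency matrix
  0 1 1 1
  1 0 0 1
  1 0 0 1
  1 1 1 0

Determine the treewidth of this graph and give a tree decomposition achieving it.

Treewidth 2.
One optimal decomposition is:
Bags: B1 = {1, 3, 4}  B2 = {1, 2, 4}
Tree: B1–B2

The largest bag has 3 vertices, giving width 2; this decomposition certifies tw(G) ≤ 2. On the other hand G contains the 3-clique {1, 2, 4}. A clique must lie in a single bag of any decomposition, so no decomposition can have width below 2. Hence tw(G) = 2 exactly.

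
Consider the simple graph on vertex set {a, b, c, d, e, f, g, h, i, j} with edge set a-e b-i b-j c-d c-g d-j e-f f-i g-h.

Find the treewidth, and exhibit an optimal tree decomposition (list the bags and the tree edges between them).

Every bag has size at most 2, so the width is 2 − 1 = 1 and tw(G) ≤ 1. G has an edge, so its treewidth is at least 1. The upper and lower bounds meet at 1, so that is the treewidth.

Treewidth 1.
Bags: B1 = {g, h}  B2 = {c, g}  B3 = {c, d}  B4 = {d, j}  B5 = {b, j}  B6 = {b, i}  B7 = {f, i}  B8 = {e, f}  B9 = {a, e}
Tree: B1–B2, B2–B3, B3–B4, B4–B5, B5–B6, B6–B7, B7–B8, B8–B9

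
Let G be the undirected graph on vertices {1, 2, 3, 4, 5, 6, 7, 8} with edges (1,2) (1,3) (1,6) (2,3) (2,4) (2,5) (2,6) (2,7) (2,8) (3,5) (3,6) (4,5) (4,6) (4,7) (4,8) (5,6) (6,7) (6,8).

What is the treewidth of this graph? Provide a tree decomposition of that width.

Each bag holds 4 vertices, so the decomposition has width 3, which upper-bounds the treewidth. Conversely, {1, 2, 3, 6} is a clique of size 4, and the vertices of any clique must share a bag in every tree decomposition; so some bag has ≥ 4 vertices and tw(G) ≥ 3. Combining the bounds, tw(G) = 3.

Treewidth 3.
One optimal decomposition is:
Bags: B1 = {2, 3, 5, 6}  B2 = {2, 4, 5, 6}  B3 = {2, 4, 6, 8}  B4 = {2, 4, 6, 7}  B5 = {1, 2, 3, 6}
Tree: B1–B2, B2–B3, B2–B4, B1–B5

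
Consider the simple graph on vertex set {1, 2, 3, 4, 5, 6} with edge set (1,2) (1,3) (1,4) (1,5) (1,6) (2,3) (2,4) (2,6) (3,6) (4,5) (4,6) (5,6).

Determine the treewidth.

A width-3 tree decomposition is:
Bags: B1 = {1, 2, 4, 6}  B2 = {1, 2, 3, 6}  B3 = {1, 4, 5, 6}
Tree: B1–B2, B1–B3
The largest bag has 4 vertices, giving width 3; this decomposition certifies tw(G) ≤ 3. Conversely, {1, 2, 3, 6} is a clique of size 4, and the vertices of any clique must share a bag in every tree decomposition; so some bag has ≥ 4 vertices and tw(G) ≥ 3. The upper and lower bounds meet at 3, so that is the treewidth.

3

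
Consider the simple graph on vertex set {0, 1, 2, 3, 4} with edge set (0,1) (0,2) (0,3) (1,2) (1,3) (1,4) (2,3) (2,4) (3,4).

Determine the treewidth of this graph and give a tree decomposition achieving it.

Treewidth 3.
One such decomposition:
Bags: B1 = {1, 2, 3, 4}  B2 = {0, 1, 2, 3}
Tree: B1–B2

The largest bag has 4 vertices, giving width 3; this decomposition certifies tw(G) ≤ 3. Conversely, {0, 1, 2, 3} is a clique of size 4, and the vertices of any clique must share a bag in every tree decomposition; so some bag has ≥ 4 vertices and tw(G) ≥ 3. Combining the bounds, tw(G) = 3.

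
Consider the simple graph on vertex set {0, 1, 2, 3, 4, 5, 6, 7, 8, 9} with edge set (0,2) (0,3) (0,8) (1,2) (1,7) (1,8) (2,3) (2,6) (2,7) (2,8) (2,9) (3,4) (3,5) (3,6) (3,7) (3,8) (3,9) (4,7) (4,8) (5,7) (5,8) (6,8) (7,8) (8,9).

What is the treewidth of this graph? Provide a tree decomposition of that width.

Treewidth 3.
One such decomposition:
Bags: B1 = {3, 4, 7, 8}  B2 = {2, 3, 7, 8}  B3 = {1, 2, 7, 8}  B4 = {2, 3, 8, 9}  B5 = {0, 2, 3, 8}  B6 = {3, 5, 7, 8}  B7 = {2, 3, 6, 8}
Tree: B1–B2, B2–B3, B2–B4, B2–B5, B1–B6, B2–B7

Every bag has size at most 4, so the width is 4 − 1 = 3 and tw(G) ≤ 3. Conversely, {1, 2, 7, 8} is a clique of size 4, and the vertices of any clique must share a bag in every tree decomposition; so some bag has ≥ 4 vertices and tw(G) ≥ 3. The upper and lower bounds meet at 3, so that is the treewidth.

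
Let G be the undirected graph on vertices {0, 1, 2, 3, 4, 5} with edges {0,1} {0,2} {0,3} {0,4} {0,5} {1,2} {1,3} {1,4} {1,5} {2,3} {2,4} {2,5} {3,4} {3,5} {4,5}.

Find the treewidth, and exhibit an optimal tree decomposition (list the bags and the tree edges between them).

A single bag containing all 6 vertices is trivially a valid decomposition of width 5. On the other hand G contains the 6-clique {0, 1, 2, 3, 4, 5}. A clique must lie in a single bag of any decomposition, so no decomposition can have width below 5. The upper and lower bounds meet at 5, so that is the treewidth.

Treewidth 5.
Bags: B1 = {0, 1, 2, 3, 4, 5}
Tree: (single bag)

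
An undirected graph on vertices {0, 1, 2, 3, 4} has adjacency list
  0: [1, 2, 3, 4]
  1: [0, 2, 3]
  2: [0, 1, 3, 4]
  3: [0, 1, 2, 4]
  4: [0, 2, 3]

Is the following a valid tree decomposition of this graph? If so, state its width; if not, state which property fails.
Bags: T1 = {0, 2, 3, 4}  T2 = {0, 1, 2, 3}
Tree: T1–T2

Vertex coverage: the bags together contain {0, 1, 2, 3, 4}, the full vertex set. Edge coverage: each edge of G has both endpoints in at least one bag. Running intersection: for every vertex, the bags containing it form a connected subtree. All three properties hold, so this is a valid tree decomposition of width max|bag| − 1 = 3, and hence tw(G) ≤ 3.

Yes; width 3.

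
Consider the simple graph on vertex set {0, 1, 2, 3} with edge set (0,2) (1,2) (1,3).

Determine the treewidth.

1

A width-1 tree decomposition is:
Bags: B1 = {1, 3}  B2 = {1, 2}  B3 = {0, 2}
Tree: B1–B2, B2–B3
Every bag has size at most 2, so the width is 2 − 1 = 1 and tw(G) ≤ 1. G has an edge, so its treewidth is at least 1. Hence tw(G) = 1 exactly.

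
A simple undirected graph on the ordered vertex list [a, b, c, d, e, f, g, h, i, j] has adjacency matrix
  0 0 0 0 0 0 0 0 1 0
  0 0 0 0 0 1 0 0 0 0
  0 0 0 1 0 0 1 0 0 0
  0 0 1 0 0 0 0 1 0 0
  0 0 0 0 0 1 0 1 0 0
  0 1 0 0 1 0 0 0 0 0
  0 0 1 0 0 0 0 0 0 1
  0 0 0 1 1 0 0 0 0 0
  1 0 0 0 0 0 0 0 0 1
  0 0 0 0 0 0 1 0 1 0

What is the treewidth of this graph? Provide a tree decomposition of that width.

Every bag has size at most 2, so the width is 2 − 1 = 1 and tw(G) ≤ 1. Since G has at least one edge (e.g. b–f), it is not an edgeless graph, so tw(G) ≥ 1. Therefore the treewidth is 1.

Treewidth 1.
Bags: B1 = {b, f}  B2 = {e, f}  B3 = {e, h}  B4 = {d, h}  B5 = {c, d}  B6 = {c, g}  B7 = {g, j}  B8 = {i, j}  B9 = {a, i}
Tree: B1–B2, B2–B3, B3–B4, B4–B5, B5–B6, B6–B7, B7–B8, B8–B9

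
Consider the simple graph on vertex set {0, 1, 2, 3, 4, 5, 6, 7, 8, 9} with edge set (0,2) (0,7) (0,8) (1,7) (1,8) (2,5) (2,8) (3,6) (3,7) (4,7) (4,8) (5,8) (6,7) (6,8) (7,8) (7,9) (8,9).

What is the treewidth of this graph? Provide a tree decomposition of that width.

Treewidth 2.
Bags: B1 = {0, 2, 8}  B2 = {0, 7, 8}  B3 = {2, 5, 8}  B4 = {4, 7, 8}  B5 = {1, 7, 8}  B6 = {7, 8, 9}  B7 = {6, 7, 8}  B8 = {3, 6, 7}
Tree: B1–B2, B1–B3, B2–B4, B2–B5, B2–B6, B2–B7, B7–B8

The largest bag has 3 vertices, giving width 2; this decomposition certifies tw(G) ≤ 2. On the other hand G contains the 3-clique {0, 2, 8}. A clique must lie in a single bag of any decomposition, so no decomposition can have width below 2. Hence tw(G) = 2 exactly.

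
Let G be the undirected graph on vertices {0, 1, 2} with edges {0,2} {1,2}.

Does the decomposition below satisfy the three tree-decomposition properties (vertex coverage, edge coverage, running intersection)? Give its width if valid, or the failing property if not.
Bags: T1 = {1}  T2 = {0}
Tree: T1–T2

No — vertex 2 appears in no bag.

A tree decomposition must satisfy three properties: every vertex lies in some bag; for every edge, both endpoints lie together in some bag; and for every vertex, the bags containing it form a connected subtree. Here vertex 2 appears in no bag, so the decomposition is invalid.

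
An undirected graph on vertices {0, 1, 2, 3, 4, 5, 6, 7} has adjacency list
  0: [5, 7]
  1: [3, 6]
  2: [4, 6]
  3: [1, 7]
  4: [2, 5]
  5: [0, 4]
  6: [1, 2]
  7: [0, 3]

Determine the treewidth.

2

A width-2 tree decomposition is:
Bags: B1 = {1, 3, 6}  B2 = {2, 3, 6}  B3 = {2, 3, 4}  B4 = {3, 4, 5}  B5 = {0, 3, 5}  B6 = {0, 3, 7}
Tree: B1–B2, B2–B3, B3–B4, B4–B5, B5–B6
Each bag holds 3 vertices, so the decomposition has width 2, which upper-bounds the treewidth. For the lower bound, G contains the cycle 3–1–6–2–4–5–0–7–3, so G is not a forest; only forests have treewidth ≤ 1, hence tw(G) ≥ 2. Combining the bounds, tw(G) = 2.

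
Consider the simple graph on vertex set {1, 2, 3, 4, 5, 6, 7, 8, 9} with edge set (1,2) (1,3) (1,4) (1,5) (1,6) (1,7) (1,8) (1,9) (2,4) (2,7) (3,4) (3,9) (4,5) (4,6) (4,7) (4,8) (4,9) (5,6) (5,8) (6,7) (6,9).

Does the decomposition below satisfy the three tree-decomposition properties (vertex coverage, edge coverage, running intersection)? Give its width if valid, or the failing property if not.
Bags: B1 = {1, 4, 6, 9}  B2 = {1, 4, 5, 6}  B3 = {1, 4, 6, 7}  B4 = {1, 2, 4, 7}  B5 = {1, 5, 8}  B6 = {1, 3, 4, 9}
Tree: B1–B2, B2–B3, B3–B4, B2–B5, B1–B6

No — edge (4,8) lies in no bag.

A tree decomposition must satisfy three properties: every vertex lies in some bag; for every edge, both endpoints lie together in some bag; and for every vertex, the bags containing it form a connected subtree. Here edge (4,8) lies in no bag, so the decomposition is invalid.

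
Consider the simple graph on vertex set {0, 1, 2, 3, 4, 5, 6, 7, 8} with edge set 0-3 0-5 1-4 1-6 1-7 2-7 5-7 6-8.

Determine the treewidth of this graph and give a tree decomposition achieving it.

Treewidth 1.
One optimal decomposition is:
Bags: B1 = {5, 7}  B2 = {1, 7}  B3 = {0, 5}  B4 = {1, 6}  B5 = {6, 8}  B6 = {1, 4}  B7 = {2, 7}  B8 = {0, 3}
Tree: B1–B2, B1–B3, B2–B4, B4–B5, B2–B6, B1–B7, B3–B8

The largest bag has 2 vertices, giving width 1; this decomposition certifies tw(G) ≤ 1. Any graph with an edge has treewidth ≥ 1, and G has the edge 5–7. Hence tw(G) = 1 exactly.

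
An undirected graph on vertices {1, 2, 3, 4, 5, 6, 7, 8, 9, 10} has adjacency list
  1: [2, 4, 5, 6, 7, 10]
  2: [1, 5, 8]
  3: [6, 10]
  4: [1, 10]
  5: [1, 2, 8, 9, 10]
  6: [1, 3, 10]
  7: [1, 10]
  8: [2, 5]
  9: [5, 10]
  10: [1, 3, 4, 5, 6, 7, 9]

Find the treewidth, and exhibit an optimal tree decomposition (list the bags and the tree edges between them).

The largest bag has 3 vertices, giving width 2; this decomposition certifies tw(G) ≤ 2. Conversely, {2, 5, 8} is a clique of size 3, and the vertices of any clique must share a bag in every tree decomposition; so some bag has ≥ 3 vertices and tw(G) ≥ 2. Therefore the treewidth is 2.

Treewidth 2.
One optimal decomposition is:
Bags: B1 = {1, 5, 10}  B2 = {1, 4, 10}  B3 = {1, 2, 5}  B4 = {2, 5, 8}  B5 = {1, 6, 10}  B6 = {1, 7, 10}  B7 = {5, 9, 10}  B8 = {3, 6, 10}
Tree: B1–B2, B1–B3, B3–B4, B1–B5, B1–B6, B1–B7, B5–B8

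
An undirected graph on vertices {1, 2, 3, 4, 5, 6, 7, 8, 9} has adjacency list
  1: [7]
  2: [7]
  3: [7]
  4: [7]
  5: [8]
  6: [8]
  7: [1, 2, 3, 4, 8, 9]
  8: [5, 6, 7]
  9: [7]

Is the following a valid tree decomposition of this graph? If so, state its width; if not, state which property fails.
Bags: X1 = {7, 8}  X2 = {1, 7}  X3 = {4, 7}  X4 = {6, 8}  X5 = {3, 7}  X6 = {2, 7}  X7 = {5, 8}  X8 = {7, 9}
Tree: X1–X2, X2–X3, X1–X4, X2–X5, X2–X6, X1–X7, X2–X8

Vertex coverage: the bags together contain {1, 2, 3, 4, 5, 6, 7, 8, 9}, the full vertex set. Edge coverage: each edge of G has both endpoints in at least one bag. Running intersection: for every vertex, the bags containing it form a connected subtree. All three properties hold, so this is a valid tree decomposition of width max|bag| − 1 = 1, and hence tw(G) ≤ 1.

Yes; width 1.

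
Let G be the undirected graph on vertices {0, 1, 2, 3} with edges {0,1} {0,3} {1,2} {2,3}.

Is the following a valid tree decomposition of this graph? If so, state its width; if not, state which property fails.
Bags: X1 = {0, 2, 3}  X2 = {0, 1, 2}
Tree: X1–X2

Yes; width 2.

Checking the three conditions: (i) the bags cover all of {0, 1, 2, 3}; (ii) for each edge, some bag contains both endpoints; (iii) the bags containing any fixed vertex form a subtree. All hold, so the decomposition is valid with width 3 − 1 = 2.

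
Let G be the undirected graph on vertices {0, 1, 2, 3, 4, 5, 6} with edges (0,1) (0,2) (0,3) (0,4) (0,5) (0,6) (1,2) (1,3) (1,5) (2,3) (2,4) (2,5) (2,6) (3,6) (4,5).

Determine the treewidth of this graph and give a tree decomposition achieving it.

Every bag has size at most 4, so the width is 4 − 1 = 3 and tw(G) ≤ 3. Conversely, {0, 1, 2, 3} is a clique of size 4, and the vertices of any clique must share a bag in every tree decomposition; so some bag has ≥ 4 vertices and tw(G) ≥ 3. Hence tw(G) = 3 exactly.

Treewidth 3.
Bags: B1 = {0, 1, 2, 3}  B2 = {0, 1, 2, 5}  B3 = {0, 2, 3, 6}  B4 = {0, 2, 4, 5}
Tree: B1–B2, B1–B3, B2–B4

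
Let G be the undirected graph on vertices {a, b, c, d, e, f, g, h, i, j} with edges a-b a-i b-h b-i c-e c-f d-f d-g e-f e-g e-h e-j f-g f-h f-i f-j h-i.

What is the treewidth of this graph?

2

A width-2 tree decomposition is:
Bags: B1 = {e, f, g}  B2 = {e, f, j}  B3 = {d, f, g}  B4 = {e, f, h}  B5 = {f, h, i}  B6 = {b, h, i}  B7 = {a, b, i}  B8 = {c, e, f}
Tree: B1–B2, B1–B3, B2–B4, B4–B5, B5–B6, B6–B7, B4–B8
The largest bag has 3 vertices, giving width 2; this decomposition certifies tw(G) ≤ 2. For the lower bound, the 3 vertices {a, b, i} are pairwise adjacent, and any tree decomposition puts a clique entirely inside one bag — forcing width ≥ 2. The upper and lower bounds meet at 2, so that is the treewidth.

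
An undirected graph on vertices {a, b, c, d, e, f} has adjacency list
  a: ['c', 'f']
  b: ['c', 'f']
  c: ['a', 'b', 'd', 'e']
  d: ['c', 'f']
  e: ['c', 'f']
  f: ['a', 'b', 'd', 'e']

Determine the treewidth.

A width-2 tree decomposition is:
Bags: B1 = {a, c, f}  B2 = {c, e, f}  B3 = {b, c, f}  B4 = {c, d, f}
Tree: B1–B2, B2–B3, B3–B4
Each bag holds 3 vertices, so the decomposition has width 2, which upper-bounds the treewidth. For the lower bound, G contains the cycle a–c–e–f–a, so G is not a forest; only forests have treewidth ≤ 1, hence tw(G) ≥ 2. Combining the bounds, tw(G) = 2.

2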